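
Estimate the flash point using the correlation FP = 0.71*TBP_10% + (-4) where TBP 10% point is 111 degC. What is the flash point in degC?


FP = 0.71 * 111 + (-4) = 74.81

74.81 degC


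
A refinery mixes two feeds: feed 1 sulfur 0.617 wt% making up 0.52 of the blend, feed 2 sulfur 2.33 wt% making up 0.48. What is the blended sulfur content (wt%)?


Linear sulfur blending: S_blend = x1*S1 + x2*S2
Contribution 1: 0.52 * 0.617 = 0.32084 wt%
Contribution 2: 0.48 * 2.33 = 1.1184 wt%
S_blend = 0.32084 + 1.1184 = 1.43924

1.43924 wt%


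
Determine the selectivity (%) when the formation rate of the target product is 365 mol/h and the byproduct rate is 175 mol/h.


Selectivity = desired / (desired + undesired) * 100
Total products = 365 + 175 = 540 mol/h
S = 365 / 540 * 100
= 0.6759 * 100
= 67.59 %

67.59 %


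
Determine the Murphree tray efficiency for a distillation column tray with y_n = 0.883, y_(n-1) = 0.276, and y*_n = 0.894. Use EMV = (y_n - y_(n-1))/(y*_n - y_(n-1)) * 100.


Murphree vapor efficiency: EMV = (y_n - y_(n-1)) / (y*_n - y_(n-1)) * 100
EMV = (0.883 - 0.276) / (0.894 - 0.276) * 100 = 0.607 / 0.618 * 100 = 98.22

98.22 %


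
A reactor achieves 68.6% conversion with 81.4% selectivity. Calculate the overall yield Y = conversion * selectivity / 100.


Overall yield = conversion (%) * selectivity (%) / 100
Conversion = 68.6%, Selectivity = 81.4%
Y = 68.6 * 81.4 / 100
= 55.8404 %

55.8404 %


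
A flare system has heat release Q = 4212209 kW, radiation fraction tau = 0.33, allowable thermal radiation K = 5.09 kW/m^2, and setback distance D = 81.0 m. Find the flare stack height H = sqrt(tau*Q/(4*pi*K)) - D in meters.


tau*Q/(4*pi*K) = 0.33 * 4212209 / (4 * pi * 5.09) = 21731.8
sqrt(21731.8) = 147.417
H = 147.417 - 81.0 = 66.42

66.42 m


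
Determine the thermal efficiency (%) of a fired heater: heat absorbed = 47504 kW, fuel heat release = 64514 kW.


Furnace efficiency = Q_absorbed / Q_fuel * 100
= 47504 / 64514 * 100 = 73.63

73.63 %


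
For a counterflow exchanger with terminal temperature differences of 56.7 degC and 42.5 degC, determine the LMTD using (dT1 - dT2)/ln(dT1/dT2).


LMTD = (dT1 - dT2) / ln(dT1/dT2)
= (56.7 - 42.5) / ln(56.7 / 42.5) = 14.2 / 0.28827 = 49.26

49.26 degC


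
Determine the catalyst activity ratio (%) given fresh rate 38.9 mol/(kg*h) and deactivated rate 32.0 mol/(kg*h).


Activity (%) = (rate_used / rate_fresh) * 100
rate_used = 32.0, rate_fresh = 38.9
= (32.0 / 38.9) * 100
= 0.8226 * 100 = 82.26

82.26 %


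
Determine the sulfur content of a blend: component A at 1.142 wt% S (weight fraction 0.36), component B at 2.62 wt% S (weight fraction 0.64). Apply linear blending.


Linear sulfur blending: S_blend = x1*S1 + x2*S2
Contribution 1: 0.36 * 1.142 = 0.41112 wt%
Contribution 2: 0.64 * 2.62 = 1.6768 wt%
S_blend = 0.41112 + 1.6768 = 2.08792

2.08792 wt%


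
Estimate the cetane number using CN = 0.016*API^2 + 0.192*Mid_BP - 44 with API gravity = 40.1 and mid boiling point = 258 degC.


CN = 0.016 * 40.1^2 + 0.192 * 258 - 44
CN = 25.72816 + 49.536 - 44 = 31.26416

31.26416


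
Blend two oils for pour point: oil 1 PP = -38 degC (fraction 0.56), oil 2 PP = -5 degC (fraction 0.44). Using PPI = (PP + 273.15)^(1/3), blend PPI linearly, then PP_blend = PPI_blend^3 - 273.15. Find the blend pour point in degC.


PPI_1 = (-38 + 273.15)^(1/3) = 6.172318
PPI_2 = (-5 + 273.15)^(1/3) = 6.448508
PPI_blend = 0.56 * 6.172318 + 0.44 * 6.448508 = 6.293842
PP_blend = 6.293842^3 - 273.15 = 249.3145 - 273.15 = -23.84

-23.84 degC


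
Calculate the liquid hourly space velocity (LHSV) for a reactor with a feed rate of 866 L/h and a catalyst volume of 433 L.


LHSV = volumetric feed rate / catalyst volume
= 866 L/h / 433 L
= 2.000 h^-1

2.000 h^-1


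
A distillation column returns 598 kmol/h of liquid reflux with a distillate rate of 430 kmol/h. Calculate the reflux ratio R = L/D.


Reflux ratio definition: R = L / D (liquid returned / distillate withdrawn)
L = 598 kmol/h, D = 430 kmol/h
R = 598 / 430 = 1.391

1.391


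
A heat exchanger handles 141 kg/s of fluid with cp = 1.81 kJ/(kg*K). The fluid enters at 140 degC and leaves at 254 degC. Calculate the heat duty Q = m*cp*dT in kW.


Q = m_dot * cp * delta_T
delta_T = 254 - 140 = 114 K
Q = 141 * 1.81 * 114
= 255.21 * 114
= 29093.94 kW

29093.94 kW


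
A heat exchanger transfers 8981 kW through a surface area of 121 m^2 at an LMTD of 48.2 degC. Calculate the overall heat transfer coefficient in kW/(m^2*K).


From Q = U*A*LMTD, U = Q / (A * LMTD)
U = 8981 / (121 * 48.2) = 8981 / 5832.2 = 1.540

1.540 kW/(m^2*K)


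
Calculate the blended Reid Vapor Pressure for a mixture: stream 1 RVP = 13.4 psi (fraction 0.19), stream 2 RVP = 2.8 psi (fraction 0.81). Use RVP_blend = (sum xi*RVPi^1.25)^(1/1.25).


Chevron index: RVP_blend = (sum xi*RVPi^1.25)^(1/1.25)
RVP^1.25 terms: 0.19 * 13.4^1.25 + 0.81 * 2.8^1.25 = 7.805
RVP_blend = 7.805^(1/1.25) = 5.175

5.175 psi


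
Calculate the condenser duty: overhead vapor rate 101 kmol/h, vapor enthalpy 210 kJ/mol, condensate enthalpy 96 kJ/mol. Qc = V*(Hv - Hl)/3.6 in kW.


Qc = 101 * (210 - 96) / 3.6 = 101 * 114 / 3.6 = 3198

3198 kW


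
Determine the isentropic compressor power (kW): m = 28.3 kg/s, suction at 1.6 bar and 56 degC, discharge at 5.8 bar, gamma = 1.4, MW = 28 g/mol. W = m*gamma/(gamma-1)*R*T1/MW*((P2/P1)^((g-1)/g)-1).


Isentropic work: W = m*(gamma/(gamma-1))*(R*T1/MW)*((P2/P1)^((gamma-1)/gamma) - 1)
T1 = 56 + 273.15 = 329.15 K
Pressure ratio = 5.8 / 1.6 = 3.625
Exponent = (1.4 - 1)/1.4 = 0.285714
(P2/P1)^exp - 1 = 3.625^0.285714 - 1 = 0.444781
W = 28.3 * 1.4 / 0.4 * 8.314 * 329.15 / 28 * 0.444781 = 4306

4306 kW


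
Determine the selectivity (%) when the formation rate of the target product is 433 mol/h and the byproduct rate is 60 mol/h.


Selectivity = desired / (desired + undesired) * 100
Total products = 433 + 60 = 493 mol/h
S = 433 / 493 * 100
= 0.8783 * 100
= 87.83 %

87.83 %


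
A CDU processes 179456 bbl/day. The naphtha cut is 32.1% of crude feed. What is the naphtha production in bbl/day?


Crude throughput = 179456 bbl/day
Fraction yield = 32.1%
yield = throughput * fraction / 100
yield = 179456 * 32.1 / 100 = 57605.376

57605.376 bbl/day


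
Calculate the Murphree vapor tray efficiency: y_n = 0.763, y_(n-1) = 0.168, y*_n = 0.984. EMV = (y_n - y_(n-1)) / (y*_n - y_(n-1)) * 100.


Murphree vapor efficiency: EMV = (y_n - y_(n-1)) / (y*_n - y_(n-1)) * 100
EMV = (0.763 - 0.168) / (0.984 - 0.168) * 100 = 0.595 / 0.816 * 100 = 72.92

72.92 %


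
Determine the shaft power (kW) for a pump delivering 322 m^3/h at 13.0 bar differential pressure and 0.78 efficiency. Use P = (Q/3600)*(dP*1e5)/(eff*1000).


Q = 322 / 3600 = 0.0894444 m^3/s
P = 0.0894444 * (13.0 * 1e5) / 0.78 / 1000 = 149.1

149.1 kW


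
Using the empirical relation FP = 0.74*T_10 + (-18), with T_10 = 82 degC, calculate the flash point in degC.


FP = 0.74 * 82 + (-18) = 42.68

42.68 degC


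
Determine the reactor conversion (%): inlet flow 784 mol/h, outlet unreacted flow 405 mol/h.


X = (F_in - F_out) / F_in * 100
Moles reacted = 784 - 405 = 379
X = 379 / 784 * 100
= 0.4834 * 100
= 48.34 %

48.34 %


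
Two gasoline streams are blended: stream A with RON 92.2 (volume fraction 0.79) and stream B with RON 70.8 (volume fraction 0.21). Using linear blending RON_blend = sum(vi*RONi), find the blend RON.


Linear blending: RON_blend = sum(vi * RONi)
Contribution 1: 0.79 * 92.2 = 72.838
Contribution 2: 0.21 * 70.8 = 14.868
RON_blend = 72.838 + 14.868 = 87.706

87.706


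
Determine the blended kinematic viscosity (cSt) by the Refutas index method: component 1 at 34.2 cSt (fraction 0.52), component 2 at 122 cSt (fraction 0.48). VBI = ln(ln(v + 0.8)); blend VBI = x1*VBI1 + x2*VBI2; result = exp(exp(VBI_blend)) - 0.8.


Refutas method: VBN_i = 14.534*ln(ln(visc_i + 0.8)) + 10.975, blended linearly by mass fraction; since VBN is linear in VBI_i = ln(ln(visc_i + 0.8)) and the fractions sum to 1, blend VBI directly: visc = exp(exp(VBI_blend)) - 0.8
VBI_1 = ln(ln(34.2 + 0.8)) = 1.26845
VBI_2 = ln(ln(122 + 0.8)) = 1.57081
VBI_blend = 0.52 * 1.26845 + 0.48 * 1.57081 = 1.41358
visc_blend = exp(exp(1.41358)) - 0.8 = 60.19

60.19 cSt


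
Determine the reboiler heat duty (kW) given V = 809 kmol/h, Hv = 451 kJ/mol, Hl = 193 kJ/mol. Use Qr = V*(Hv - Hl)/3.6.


Qr = 809 * (451 - 193) / 3.6 = 809 * 258 / 3.6 = 57980

57980 kW


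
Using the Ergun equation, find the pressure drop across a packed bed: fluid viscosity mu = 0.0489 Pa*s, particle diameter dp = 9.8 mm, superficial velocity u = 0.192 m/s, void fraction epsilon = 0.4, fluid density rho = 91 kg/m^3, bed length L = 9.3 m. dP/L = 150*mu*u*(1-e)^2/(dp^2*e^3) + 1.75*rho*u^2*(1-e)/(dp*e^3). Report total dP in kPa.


dp = 9.8 mm = 0.0098 m
Viscous term = 150*0.0489*0.192*(1-0.4)^2 / (0.0098^2*0.4^3) = 82484.4
Inertial term = 1.75*91*0.192^2*(1-0.4) / (0.0098*0.4^3) = 5616
dP/L = 82484.4 + 5616 = 88100.4 Pa/m
dP = 88100.4 * 9.3 / 1000 = 819.3 kPa

819.3 kPa


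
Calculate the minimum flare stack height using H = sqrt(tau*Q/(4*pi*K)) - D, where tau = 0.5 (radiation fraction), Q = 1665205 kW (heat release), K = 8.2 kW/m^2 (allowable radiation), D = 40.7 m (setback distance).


tau*Q/(4*pi*K) = 0.5 * 1665205 / (4 * pi * 8.2) = 8080.05
sqrt(8080.05) = 89.8891
H = 89.8891 - 40.7 = 49.19

49.19 m


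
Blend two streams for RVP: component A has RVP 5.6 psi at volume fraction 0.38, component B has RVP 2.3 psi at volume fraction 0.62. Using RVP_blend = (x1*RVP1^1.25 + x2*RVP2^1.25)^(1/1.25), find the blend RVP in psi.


Chevron index: RVP_blend = (sum xi*RVPi^1.25)^(1/1.25)
RVP^1.25 terms: 0.38 * 5.6^1.25 + 0.62 * 2.3^1.25 = 5.02966
RVP_blend = 5.02966^(1/1.25) = 3.641

3.641 psi


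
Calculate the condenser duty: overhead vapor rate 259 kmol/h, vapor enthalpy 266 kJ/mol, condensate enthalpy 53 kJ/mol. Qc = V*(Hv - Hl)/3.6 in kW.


Qc = 259 * (266 - 53) / 3.6 = 259 * 213 / 3.6 = 15320

15320 kW


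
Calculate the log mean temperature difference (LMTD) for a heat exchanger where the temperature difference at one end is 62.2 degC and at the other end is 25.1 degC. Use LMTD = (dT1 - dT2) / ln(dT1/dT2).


LMTD = (dT1 - dT2) / ln(dT1/dT2)
= (62.2 - 25.1) / ln(62.2 / 25.1) = 37.1 / 0.907487 = 40.88

40.88 degC


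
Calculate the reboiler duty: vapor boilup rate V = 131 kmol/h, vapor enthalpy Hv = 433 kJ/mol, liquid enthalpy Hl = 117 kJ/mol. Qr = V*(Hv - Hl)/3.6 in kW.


Qr = 131 * (433 - 117) / 3.6 = 131 * 316 / 3.6 = 11500

11500 kW


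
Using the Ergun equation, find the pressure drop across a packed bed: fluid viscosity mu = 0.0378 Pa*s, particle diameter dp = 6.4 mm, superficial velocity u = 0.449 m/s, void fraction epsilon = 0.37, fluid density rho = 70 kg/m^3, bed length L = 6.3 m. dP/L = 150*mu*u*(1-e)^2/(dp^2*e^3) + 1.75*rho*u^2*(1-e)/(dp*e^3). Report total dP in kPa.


dp = 6.4 mm = 0.0064 m
Viscous term = 150*0.0378*0.449*(1-0.37)^2 / (0.0064^2*0.37^3) = 487018
Inertial term = 1.75*70*0.449^2*(1-0.37) / (0.0064*0.37^3) = 47993.7
dP/L = 487018 + 47993.7 = 535012 Pa/m
dP = 535012 * 6.3 / 1000 = 3371 kPa

3371 kPa


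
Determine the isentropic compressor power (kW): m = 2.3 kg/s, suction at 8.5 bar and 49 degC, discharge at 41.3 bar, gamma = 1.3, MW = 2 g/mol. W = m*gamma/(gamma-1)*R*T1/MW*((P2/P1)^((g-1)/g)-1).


Isentropic work: W = m*(gamma/(gamma-1))*(R*T1/MW)*((P2/P1)^((gamma-1)/gamma) - 1)
T1 = 49 + 273.15 = 322.15 K
Pressure ratio = 41.3 / 8.5 = 4.85882
Exponent = (1.3 - 1)/1.3 = 0.230769
(P2/P1)^exp - 1 = 4.85882^0.230769 - 1 = 0.440224
W = 2.3 * 1.3 / 0.3 * 8.314 * 322.15 / 2 * 0.440224 = 5876

5876 kW


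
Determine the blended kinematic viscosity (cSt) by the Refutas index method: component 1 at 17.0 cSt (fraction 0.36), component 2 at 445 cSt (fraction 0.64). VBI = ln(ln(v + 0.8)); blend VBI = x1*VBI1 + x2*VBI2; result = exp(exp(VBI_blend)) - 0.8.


Refutas method: VBN_i = 14.534*ln(ln(visc_i + 0.8)) + 10.975, blended linearly by mass fraction; since VBN is linear in VBI_i = ln(ln(visc_i + 0.8)) and the fractions sum to 1, blend VBI directly: visc = exp(exp(VBI_blend)) - 0.8
VBI_1 = ln(ln(17.0 + 0.8)) = 1.05751
VBI_2 = ln(ln(445 + 0.8)) = 1.80827
VBI_blend = 0.36 * 1.05751 + 0.64 * 1.80827 = 1.538
visc_blend = exp(exp(1.538)) - 0.8 = 104.3

104.3 cSt


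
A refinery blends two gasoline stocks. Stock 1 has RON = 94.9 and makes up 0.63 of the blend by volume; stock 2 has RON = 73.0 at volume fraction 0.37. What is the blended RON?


Linear blending: RON_blend = sum(vi * RONi)
Contribution 1: 0.63 * 94.9 = 59.787
Contribution 2: 0.37 * 73.0 = 27.01
RON_blend = 59.787 + 27.01 = 86.797

86.797


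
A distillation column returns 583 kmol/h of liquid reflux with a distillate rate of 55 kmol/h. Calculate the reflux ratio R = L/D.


Reflux ratio definition: R = L / D (liquid returned / distillate withdrawn)
L = 583 kmol/h, D = 55 kmol/h
R = 583 / 55 = 10.60

10.60


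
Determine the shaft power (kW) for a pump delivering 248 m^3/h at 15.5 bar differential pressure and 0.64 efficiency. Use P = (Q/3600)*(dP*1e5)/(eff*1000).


Q = 248 / 3600 = 0.0688889 m^3/s
P = 0.0688889 * (15.5 * 1e5) / 0.64 / 1000 = 166.8

166.8 kW


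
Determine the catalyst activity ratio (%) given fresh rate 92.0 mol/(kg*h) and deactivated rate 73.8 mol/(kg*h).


Activity (%) = (rate_used / rate_fresh) * 100
rate_used = 73.8, rate_fresh = 92.0
= (73.8 / 92.0) * 100
= 0.8022 * 100 = 80.22

80.22 %


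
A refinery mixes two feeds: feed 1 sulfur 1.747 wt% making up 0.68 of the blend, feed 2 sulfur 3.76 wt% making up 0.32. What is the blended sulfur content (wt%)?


Linear sulfur blending: S_blend = x1*S1 + x2*S2
Contribution 1: 0.68 * 1.747 = 1.18796 wt%
Contribution 2: 0.32 * 3.76 = 1.2032 wt%
S_blend = 1.18796 + 1.2032 = 2.39116

2.39116 wt%


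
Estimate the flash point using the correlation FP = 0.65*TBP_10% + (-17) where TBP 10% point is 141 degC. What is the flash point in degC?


FP = 0.65 * 141 + (-17) = 74.65

74.65 degC


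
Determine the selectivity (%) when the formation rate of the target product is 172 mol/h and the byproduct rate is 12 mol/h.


Selectivity = desired / (desired + undesired) * 100
Total products = 172 + 12 = 184 mol/h
S = 172 / 184 * 100
= 0.9348 * 100
= 93.48 %

93.48 %


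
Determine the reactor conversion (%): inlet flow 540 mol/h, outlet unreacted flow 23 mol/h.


X = (F_in - F_out) / F_in * 100
Moles reacted = 540 - 23 = 517
X = 517 / 540 * 100
= 0.9574 * 100
= 95.74 %

95.74 %


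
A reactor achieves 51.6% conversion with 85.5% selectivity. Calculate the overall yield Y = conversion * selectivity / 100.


Overall yield = conversion (%) * selectivity (%) / 100
Conversion = 51.6%, Selectivity = 85.5%
Y = 51.6 * 85.5 / 100
= 44.118 %

44.118 %


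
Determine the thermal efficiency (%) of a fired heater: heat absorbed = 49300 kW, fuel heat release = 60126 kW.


Furnace efficiency = Q_absorbed / Q_fuel * 100
= 49300 / 60126 * 100 = 81.99

81.99 %


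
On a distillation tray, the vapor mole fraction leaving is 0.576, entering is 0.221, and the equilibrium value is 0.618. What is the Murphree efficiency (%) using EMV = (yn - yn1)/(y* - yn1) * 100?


Murphree vapor efficiency: EMV = (y_n - y_(n-1)) / (y*_n - y_(n-1)) * 100
EMV = (0.576 - 0.221) / (0.618 - 0.221) * 100 = 0.355 / 0.397 * 100 = 89.42

89.42 %


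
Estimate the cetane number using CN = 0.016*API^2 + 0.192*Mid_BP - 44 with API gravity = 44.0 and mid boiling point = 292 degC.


CN = 0.016 * 44.0^2 + 0.192 * 292 - 44
CN = 30.976 + 56.064 - 44 = 43.04

43.04


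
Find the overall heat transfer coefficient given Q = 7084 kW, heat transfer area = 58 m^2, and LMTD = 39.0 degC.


From Q = U*A*LMTD, U = Q / (A * LMTD)
U = 7084 / (58 * 39.0) = 7084 / 2262 = 3.132

3.132 kW/(m^2*K)


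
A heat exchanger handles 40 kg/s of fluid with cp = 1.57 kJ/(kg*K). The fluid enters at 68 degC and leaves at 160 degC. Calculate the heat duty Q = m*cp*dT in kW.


Q = m_dot * cp * delta_T
delta_T = 160 - 68 = 92 K
Q = 40 * 1.57 * 92
= 62.8 * 92
= 5777.6 kW

5777.6 kW


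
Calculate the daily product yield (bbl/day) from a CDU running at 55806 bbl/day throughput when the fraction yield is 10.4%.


Crude throughput = 55806 bbl/day
Fraction yield = 10.4%
yield = throughput * fraction / 100
yield = 55806 * 10.4 / 100 = 5803.824

5803.824 bbl/day


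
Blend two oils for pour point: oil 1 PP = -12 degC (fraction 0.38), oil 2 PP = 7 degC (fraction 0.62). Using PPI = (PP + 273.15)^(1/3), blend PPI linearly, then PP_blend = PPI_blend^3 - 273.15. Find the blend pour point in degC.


PPI_1 = (-12 + 273.15)^(1/3) = 6.391901
PPI_2 = (7 + 273.15)^(1/3) = 6.543301
PPI_blend = 0.38 * 6.391901 + 0.62 * 6.543301 = 6.485769
PP_blend = 6.485769^3 - 273.15 = 272.8252 - 273.15 = -0.32

-0.32 degC


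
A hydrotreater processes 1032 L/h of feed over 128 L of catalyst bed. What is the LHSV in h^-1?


LHSV = volumetric feed rate / catalyst volume
= 1032 L/h / 128 L
= 8.062 h^-1

8.062 h^-1


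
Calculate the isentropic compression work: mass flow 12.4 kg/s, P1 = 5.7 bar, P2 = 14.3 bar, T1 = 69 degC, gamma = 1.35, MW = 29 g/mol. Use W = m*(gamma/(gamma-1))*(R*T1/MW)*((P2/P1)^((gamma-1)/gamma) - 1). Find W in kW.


Isentropic work: W = m*(gamma/(gamma-1))*(R*T1/MW)*((P2/P1)^((gamma-1)/gamma) - 1)
T1 = 69 + 273.15 = 342.15 K
Pressure ratio = 14.3 / 5.7 = 2.50877
Exponent = (1.35 - 1)/1.35 = 0.259259
(P2/P1)^exp - 1 = 2.50877^0.259259 - 1 = 0.269299
W = 12.4 * 1.35 / 0.35 * 8.314 * 342.15 / 29 * 0.269299 = 1263

1263 kW


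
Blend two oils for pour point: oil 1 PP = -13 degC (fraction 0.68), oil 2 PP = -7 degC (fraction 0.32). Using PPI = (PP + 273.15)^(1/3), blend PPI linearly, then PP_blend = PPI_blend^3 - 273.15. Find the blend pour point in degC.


PPI_1 = (-13 + 273.15)^(1/3) = 6.383731
PPI_2 = (-7 + 273.15)^(1/3) = 6.432436
PPI_blend = 0.68 * 6.383731 + 0.32 * 6.432436 = 6.399317
PP_blend = 6.399317^3 - 273.15 = 262.0601 - 273.15 = -11.09

-11.09 degC


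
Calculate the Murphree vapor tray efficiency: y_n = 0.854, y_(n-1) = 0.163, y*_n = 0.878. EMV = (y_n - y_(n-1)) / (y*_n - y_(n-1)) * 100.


Murphree vapor efficiency: EMV = (y_n - y_(n-1)) / (y*_n - y_(n-1)) * 100
EMV = (0.854 - 0.163) / (0.878 - 0.163) * 100 = 0.691 / 0.715 * 100 = 96.64

96.64 %


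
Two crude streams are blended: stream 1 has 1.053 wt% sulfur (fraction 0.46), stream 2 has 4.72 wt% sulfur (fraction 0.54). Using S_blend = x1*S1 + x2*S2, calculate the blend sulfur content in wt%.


Linear sulfur blending: S_blend = x1*S1 + x2*S2
Contribution 1: 0.46 * 1.053 = 0.48438 wt%
Contribution 2: 0.54 * 4.72 = 2.5488 wt%
S_blend = 0.48438 + 2.5488 = 3.03318

3.03318 wt%


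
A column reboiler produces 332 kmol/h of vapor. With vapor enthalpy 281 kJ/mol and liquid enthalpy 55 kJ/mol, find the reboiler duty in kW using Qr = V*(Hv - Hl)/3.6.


Qr = 332 * (281 - 55) / 3.6 = 332 * 226 / 3.6 = 20840

20840 kW


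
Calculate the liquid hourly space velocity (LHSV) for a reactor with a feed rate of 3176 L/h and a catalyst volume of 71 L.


LHSV = volumetric feed rate / catalyst volume
= 3176 L/h / 71 L
= 44.73 h^-1

44.73 h^-1


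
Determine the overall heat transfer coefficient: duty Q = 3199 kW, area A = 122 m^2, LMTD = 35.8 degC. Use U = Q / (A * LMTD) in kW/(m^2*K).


From Q = U*A*LMTD, U = Q / (A * LMTD)
U = 3199 / (122 * 35.8) = 3199 / 4367.6 = 0.7324

0.7324 kW/(m^2*K)


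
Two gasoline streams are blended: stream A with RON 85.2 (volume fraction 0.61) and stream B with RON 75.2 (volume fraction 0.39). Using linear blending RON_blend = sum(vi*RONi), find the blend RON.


Linear blending: RON_blend = sum(vi * RONi)
Contribution 1: 0.61 * 85.2 = 51.972
Contribution 2: 0.39 * 75.2 = 29.328
RON_blend = 51.972 + 29.328 = 81.3

81.3


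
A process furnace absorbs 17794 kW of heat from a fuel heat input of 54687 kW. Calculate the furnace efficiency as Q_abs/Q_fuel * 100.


Furnace efficiency = Q_absorbed / Q_fuel * 100
= 17794 / 54687 * 100 = 32.54

32.54 %


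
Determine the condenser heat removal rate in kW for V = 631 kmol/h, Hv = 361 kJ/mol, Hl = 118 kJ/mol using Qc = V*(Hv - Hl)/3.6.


Qc = 631 * (361 - 118) / 3.6 = 631 * 243 / 3.6 = 42590

42590 kW


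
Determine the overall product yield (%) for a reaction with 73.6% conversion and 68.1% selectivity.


Overall yield = conversion (%) * selectivity (%) / 100
Conversion = 73.6%, Selectivity = 68.1%
Y = 73.6 * 68.1 / 100
= 50.1216 %

50.1216 %


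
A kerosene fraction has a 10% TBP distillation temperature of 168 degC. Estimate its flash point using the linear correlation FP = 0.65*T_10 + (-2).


FP = 0.65 * 168 + (-2) = 107.2

107.2 degC


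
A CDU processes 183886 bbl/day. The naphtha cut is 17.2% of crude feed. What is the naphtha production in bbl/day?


Crude throughput = 183886 bbl/day
Fraction yield = 17.2%
yield = throughput * fraction / 100
yield = 183886 * 17.2 / 100 = 31628.392

31628.392 bbl/day


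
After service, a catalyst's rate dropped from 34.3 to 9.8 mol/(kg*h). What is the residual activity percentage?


Activity (%) = (rate_used / rate_fresh) * 100
rate_used = 9.8, rate_fresh = 34.3
= (9.8 / 34.3) * 100
= 0.2857 * 100 = 28.57

28.57 %


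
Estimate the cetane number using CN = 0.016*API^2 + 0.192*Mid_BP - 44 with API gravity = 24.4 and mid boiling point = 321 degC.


CN = 0.016 * 24.4^2 + 0.192 * 321 - 44
CN = 9.52576 + 61.632 - 44 = 27.15776

27.15776


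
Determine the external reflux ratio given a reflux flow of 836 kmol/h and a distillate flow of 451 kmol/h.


Reflux ratio definition: R = L / D (liquid returned / distillate withdrawn)
L = 836 kmol/h, D = 451 kmol/h
R = 836 / 451 = 1.854

1.854


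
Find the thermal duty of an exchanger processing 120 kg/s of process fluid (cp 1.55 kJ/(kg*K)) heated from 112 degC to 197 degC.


Q = m_dot * cp * delta_T
delta_T = 197 - 112 = 85 K
Q = 120 * 1.55 * 85
= 186 * 85
= 15810 kW

15810 kW


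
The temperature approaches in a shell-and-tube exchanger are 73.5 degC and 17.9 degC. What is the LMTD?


LMTD = (dT1 - dT2) / ln(dT1/dT2)
= (73.5 - 17.9) / ln(73.5 / 17.9) = 55.6 / 1.41248 = 39.36

39.36 degC


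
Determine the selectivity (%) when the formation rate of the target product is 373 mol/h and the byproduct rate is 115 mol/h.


Selectivity = desired / (desired + undesired) * 100
Total products = 373 + 115 = 488 mol/h
S = 373 / 488 * 100
= 0.7643 * 100
= 76.43 %

76.43 %


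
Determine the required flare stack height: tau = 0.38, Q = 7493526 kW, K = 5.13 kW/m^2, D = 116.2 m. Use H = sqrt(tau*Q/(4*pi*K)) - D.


tau*Q/(4*pi*K) = 0.38 * 7493526 / (4 * pi * 5.13) = 44171.5
sqrt(44171.5) = 210.17
H = 210.17 - 116.2 = 93.97

93.97 m


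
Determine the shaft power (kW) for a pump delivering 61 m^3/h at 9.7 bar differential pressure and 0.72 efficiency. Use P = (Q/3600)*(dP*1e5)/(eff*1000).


Q = 61 / 3600 = 0.0169444 m^3/s
P = 0.0169444 * (9.7 * 1e5) / 0.72 / 1000 = 22.83

22.83 kW


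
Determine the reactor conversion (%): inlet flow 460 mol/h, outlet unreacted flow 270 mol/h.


X = (F_in - F_out) / F_in * 100
Moles reacted = 460 - 270 = 190
X = 190 / 460 * 100
= 0.4130 * 100
= 41.30 %

41.30 %


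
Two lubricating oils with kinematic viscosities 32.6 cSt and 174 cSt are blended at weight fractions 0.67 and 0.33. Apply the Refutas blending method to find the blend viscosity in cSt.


Refutas method: VBN_i = 14.534*ln(ln(visc_i + 0.8)) + 10.975, blended linearly by mass fraction; since VBN is linear in VBI_i = ln(ln(visc_i + 0.8)) and the fractions sum to 1, blend VBI directly: visc = exp(exp(VBI_blend)) - 0.8
VBI_1 = ln(ln(32.6 + 0.8)) = 1.2552
VBI_2 = ln(ln(174 + 0.8)) = 1.64164
VBI_blend = 0.67 * 1.2552 + 0.33 * 1.64164 = 1.38273
visc_blend = exp(exp(1.38273)) - 0.8 = 53.03

53.03 cSt


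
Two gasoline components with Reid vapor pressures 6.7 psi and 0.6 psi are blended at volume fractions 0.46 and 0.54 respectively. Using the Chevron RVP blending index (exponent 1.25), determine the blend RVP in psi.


Chevron index: RVP_blend = (sum xi*RVPi^1.25)^(1/1.25)
RVP^1.25 terms: 0.46 * 6.7^1.25 + 0.54 * 0.6^1.25 = 5.24367
RVP_blend = 5.24367^(1/1.25) = 3.765

3.765 psi


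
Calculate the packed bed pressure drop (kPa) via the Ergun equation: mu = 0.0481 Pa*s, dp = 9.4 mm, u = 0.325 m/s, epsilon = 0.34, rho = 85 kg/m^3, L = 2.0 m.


dp = 9.4 mm = 0.0094 m
Viscous term = 150*0.0481*0.325*(1-0.34)^2 / (0.0094^2*0.34^3) = 294114
Inertial term = 1.75*85*0.325^2*(1-0.34) / (0.0094*0.34^3) = 28067.5
dP/L = 294114 + 28067.5 = 322182 Pa/m
dP = 322182 * 2.0 / 1000 = 644.4 kPa

644.4 kPa


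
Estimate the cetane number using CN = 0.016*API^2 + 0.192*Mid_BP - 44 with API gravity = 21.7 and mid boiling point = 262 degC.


CN = 0.016 * 21.7^2 + 0.192 * 262 - 44
CN = 7.53424 + 50.304 - 44 = 13.83824

13.83824


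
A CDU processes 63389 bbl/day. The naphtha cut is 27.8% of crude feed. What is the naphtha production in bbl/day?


Crude throughput = 63389 bbl/day
Fraction yield = 27.8%
yield = throughput * fraction / 100
yield = 63389 * 27.8 / 100 = 17622.142

17622.142 bbl/day


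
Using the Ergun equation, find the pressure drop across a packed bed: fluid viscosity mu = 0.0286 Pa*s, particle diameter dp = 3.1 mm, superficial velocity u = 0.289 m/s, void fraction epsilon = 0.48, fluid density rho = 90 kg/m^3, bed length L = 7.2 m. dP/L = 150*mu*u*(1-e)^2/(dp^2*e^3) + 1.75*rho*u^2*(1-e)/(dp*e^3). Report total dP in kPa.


dp = 3.1 mm = 0.0031 m
Viscous term = 150*0.0286*0.289*(1-0.48)^2 / (0.0031^2*0.48^3) = 315439
Inertial term = 1.75*90*0.289^2*(1-0.48) / (0.0031*0.48^3) = 19952.4
dP/L = 315439 + 19952.4 = 335391 Pa/m
dP = 335391 * 7.2 / 1000 = 2415 kPa

2415 kPa


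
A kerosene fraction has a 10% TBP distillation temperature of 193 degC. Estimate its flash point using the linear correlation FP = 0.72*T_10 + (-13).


FP = 0.72 * 193 + (-13) = 125.96

125.96 degC


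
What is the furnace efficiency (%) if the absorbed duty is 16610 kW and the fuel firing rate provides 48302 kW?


Furnace efficiency = Q_absorbed / Q_fuel * 100
= 16610 / 48302 * 100 = 34.39

34.39 %


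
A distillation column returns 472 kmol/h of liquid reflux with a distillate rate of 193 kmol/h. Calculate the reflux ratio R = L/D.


Reflux ratio definition: R = L / D (liquid returned / distillate withdrawn)
L = 472 kmol/h, D = 193 kmol/h
R = 472 / 193 = 2.446

2.446


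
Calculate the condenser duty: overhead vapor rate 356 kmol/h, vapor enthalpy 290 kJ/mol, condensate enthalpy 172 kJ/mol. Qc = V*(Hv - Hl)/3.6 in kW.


Qc = 356 * (290 - 172) / 3.6 = 356 * 118 / 3.6 = 11670

11670 kW


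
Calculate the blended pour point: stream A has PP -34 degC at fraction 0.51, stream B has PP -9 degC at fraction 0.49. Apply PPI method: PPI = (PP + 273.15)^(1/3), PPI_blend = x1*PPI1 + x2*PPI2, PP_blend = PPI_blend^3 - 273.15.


PPI_1 = (-34 + 273.15)^(1/3) = 6.20712
PPI_2 = (-9 + 273.15)^(1/3) = 6.416283
PPI_blend = 0.51 * 6.20712 + 0.49 * 6.416283 = 6.30961
PP_blend = 6.30961^3 - 273.15 = 251.193 - 273.15 = -21.96

-21.96 degC


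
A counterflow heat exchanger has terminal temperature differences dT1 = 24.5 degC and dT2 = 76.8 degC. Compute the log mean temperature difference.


LMTD = (dT1 - dT2) / ln(dT1/dT2)
= (24.5 - 76.8) / ln(24.5 / 76.8) = -52.3 / -1.14253 = 45.78

45.78 degC


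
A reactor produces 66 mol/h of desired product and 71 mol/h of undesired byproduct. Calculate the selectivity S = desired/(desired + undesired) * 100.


Selectivity = desired / (desired + undesired) * 100
Total products = 66 + 71 = 137 mol/h
S = 66 / 137 * 100
= 0.4818 * 100
= 48.18 %

48.18 %


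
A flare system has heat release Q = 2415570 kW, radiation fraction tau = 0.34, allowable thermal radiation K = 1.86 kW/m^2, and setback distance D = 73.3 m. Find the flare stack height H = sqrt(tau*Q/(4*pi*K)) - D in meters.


tau*Q/(4*pi*K) = 0.34 * 2415570 / (4 * pi * 1.86) = 35137.9
sqrt(35137.9) = 187.451
H = 187.451 - 73.3 = 114.2

114.2 m


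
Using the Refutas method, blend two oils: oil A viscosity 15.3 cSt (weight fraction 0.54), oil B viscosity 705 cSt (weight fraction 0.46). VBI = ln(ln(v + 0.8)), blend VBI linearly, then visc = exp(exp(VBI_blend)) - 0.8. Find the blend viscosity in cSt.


Refutas method: VBN_i = 14.534*ln(ln(visc_i + 0.8)) + 10.975, blended linearly by mass fraction; since VBN is linear in VBI_i = ln(ln(visc_i + 0.8)) and the fractions sum to 1, blend VBI directly: visc = exp(exp(VBI_blend)) - 0.8
VBI_1 = ln(ln(15.3 + 0.8)) = 1.02203
VBI_2 = ln(ln(705 + 0.8)) = 1.88089
VBI_blend = 0.54 * 1.02203 + 0.46 * 1.88089 = 1.41711
visc_blend = exp(exp(1.41711)) - 0.8 = 61.08

61.08 cSt


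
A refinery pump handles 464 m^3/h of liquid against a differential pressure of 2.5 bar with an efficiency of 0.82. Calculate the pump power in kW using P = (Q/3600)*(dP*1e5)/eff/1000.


Q = 464 / 3600 = 0.128889 m^3/s
P = 0.128889 * (2.5 * 1e5) / 0.82 / 1000 = 39.30

39.30 kW


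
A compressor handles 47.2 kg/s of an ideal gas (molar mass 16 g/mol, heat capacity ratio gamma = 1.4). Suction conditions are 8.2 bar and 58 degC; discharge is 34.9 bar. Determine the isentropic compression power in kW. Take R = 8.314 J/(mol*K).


Isentropic work: W = m*(gamma/(gamma-1))*(R*T1/MW)*((P2/P1)^((gamma-1)/gamma) - 1)
T1 = 58 + 273.15 = 331.15 K
Pressure ratio = 34.9 / 8.2 = 4.2561
Exponent = (1.4 - 1)/1.4 = 0.285714
(P2/P1)^exp - 1 = 4.2561^0.285714 - 1 = 0.512577
W = 47.2 * 1.4 / 0.4 * 8.314 * 331.15 / 16 * 0.512577 = 14570

14570 kW


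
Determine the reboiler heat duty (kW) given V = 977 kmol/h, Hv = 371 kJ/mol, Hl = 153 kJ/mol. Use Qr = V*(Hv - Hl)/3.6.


Qr = 977 * (371 - 153) / 3.6 = 977 * 218 / 3.6 = 59160

59160 kW


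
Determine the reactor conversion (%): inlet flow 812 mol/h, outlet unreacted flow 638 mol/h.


X = (F_in - F_out) / F_in * 100
Moles reacted = 812 - 638 = 174
X = 174 / 812 * 100
= 0.2143 * 100
= 21.43 %

21.43 %


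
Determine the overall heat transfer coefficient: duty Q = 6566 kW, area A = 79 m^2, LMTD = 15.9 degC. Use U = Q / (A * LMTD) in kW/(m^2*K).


From Q = U*A*LMTD, U = Q / (A * LMTD)
U = 6566 / (79 * 15.9) = 6566 / 1256.1 = 5.227

5.227 kW/(m^2*K)


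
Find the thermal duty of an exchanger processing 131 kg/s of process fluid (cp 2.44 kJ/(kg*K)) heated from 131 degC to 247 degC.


Q = m_dot * cp * delta_T
delta_T = 247 - 131 = 116 K
Q = 131 * 2.44 * 116
= 319.64 * 116
= 37078.24 kW

37078.24 kW


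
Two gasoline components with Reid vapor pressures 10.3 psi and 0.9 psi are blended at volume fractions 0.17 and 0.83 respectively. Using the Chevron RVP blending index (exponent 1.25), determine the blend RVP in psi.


Chevron index: RVP_blend = (sum xi*RVPi^1.25)^(1/1.25)
RVP^1.25 terms: 0.17 * 10.3^1.25 + 0.83 * 0.9^1.25 = 3.86444
RVP_blend = 3.86444^(1/1.25) = 2.949

2.949 psi


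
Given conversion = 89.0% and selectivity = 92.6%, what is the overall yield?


Overall yield = conversion (%) * selectivity (%) / 100
Conversion = 89.0%, Selectivity = 92.6%
Y = 89.0 * 92.6 / 100
= 82.414 %

82.414 %


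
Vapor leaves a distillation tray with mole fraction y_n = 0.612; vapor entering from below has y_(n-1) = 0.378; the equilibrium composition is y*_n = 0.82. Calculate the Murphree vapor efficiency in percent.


Murphree vapor efficiency: EMV = (y_n - y_(n-1)) / (y*_n - y_(n-1)) * 100
EMV = (0.612 - 0.378) / (0.82 - 0.378) * 100 = 0.234 / 0.442 * 100 = 52.94

52.94 %


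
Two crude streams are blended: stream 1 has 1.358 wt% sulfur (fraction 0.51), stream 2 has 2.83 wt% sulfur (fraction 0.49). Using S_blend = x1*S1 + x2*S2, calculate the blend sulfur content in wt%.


Linear sulfur blending: S_blend = x1*S1 + x2*S2
Contribution 1: 0.51 * 1.358 = 0.69258 wt%
Contribution 2: 0.49 * 2.83 = 1.3867 wt%
S_blend = 0.69258 + 1.3867 = 2.07928

2.07928 wt%


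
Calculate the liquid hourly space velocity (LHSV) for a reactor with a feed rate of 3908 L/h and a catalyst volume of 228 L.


LHSV = volumetric feed rate / catalyst volume
= 3908 L/h / 228 L
= 17.14 h^-1

17.14 h^-1


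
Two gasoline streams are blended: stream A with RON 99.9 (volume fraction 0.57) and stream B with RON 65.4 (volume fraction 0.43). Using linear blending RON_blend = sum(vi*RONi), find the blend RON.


Linear blending: RON_blend = sum(vi * RONi)
Contribution 1: 0.57 * 99.9 = 56.943
Contribution 2: 0.43 * 65.4 = 28.122
RON_blend = 56.943 + 28.122 = 85.065

85.065


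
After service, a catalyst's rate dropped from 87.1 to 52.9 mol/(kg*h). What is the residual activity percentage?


Activity (%) = (rate_used / rate_fresh) * 100
rate_used = 52.9, rate_fresh = 87.1
= (52.9 / 87.1) * 100
= 0.6073 * 100 = 60.73

60.73 %


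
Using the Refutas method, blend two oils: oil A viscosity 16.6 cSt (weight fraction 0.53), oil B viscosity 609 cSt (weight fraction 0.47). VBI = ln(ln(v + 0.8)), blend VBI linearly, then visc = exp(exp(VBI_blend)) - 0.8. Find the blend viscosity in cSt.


Refutas method: VBN_i = 14.534*ln(ln(visc_i + 0.8)) + 10.975, blended linearly by mass fraction; since VBN is linear in VBI_i = ln(ln(visc_i + 0.8)) and the fractions sum to 1, blend VBI directly: visc = exp(exp(VBI_blend)) - 0.8
VBI_1 = ln(ln(16.6 + 0.8)) = 1.04959
VBI_2 = ln(ln(609 + 0.8)) = 1.85835
VBI_blend = 0.53 * 1.04959 + 0.47 * 1.85835 = 1.42971
visc_blend = exp(exp(1.42971)) - 0.8 = 64.40

64.40 cSt


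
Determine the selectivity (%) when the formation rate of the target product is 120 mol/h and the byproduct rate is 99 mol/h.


Selectivity = desired / (desired + undesired) * 100
Total products = 120 + 99 = 219 mol/h
S = 120 / 219 * 100
= 0.5479 * 100
= 54.79 %

54.79 %


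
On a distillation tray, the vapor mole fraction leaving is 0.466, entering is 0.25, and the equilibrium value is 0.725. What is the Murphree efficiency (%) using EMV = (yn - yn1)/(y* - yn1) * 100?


Murphree vapor efficiency: EMV = (y_n - y_(n-1)) / (y*_n - y_(n-1)) * 100
EMV = (0.466 - 0.25) / (0.725 - 0.25) * 100 = 0.216 / 0.475 * 100 = 45.47

45.47 %


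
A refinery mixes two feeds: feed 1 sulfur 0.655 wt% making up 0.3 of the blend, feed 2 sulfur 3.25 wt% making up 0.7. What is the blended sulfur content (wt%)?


Linear sulfur blending: S_blend = x1*S1 + x2*S2
Contribution 1: 0.3 * 0.655 = 0.1965 wt%
Contribution 2: 0.7 * 3.25 = 2.275 wt%
S_blend = 0.1965 + 2.275 = 2.4715

2.4715 wt%


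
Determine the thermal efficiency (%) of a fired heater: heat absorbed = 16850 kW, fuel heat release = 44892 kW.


Furnace efficiency = Q_absorbed / Q_fuel * 100
= 16850 / 44892 * 100 = 37.53

37.53 %


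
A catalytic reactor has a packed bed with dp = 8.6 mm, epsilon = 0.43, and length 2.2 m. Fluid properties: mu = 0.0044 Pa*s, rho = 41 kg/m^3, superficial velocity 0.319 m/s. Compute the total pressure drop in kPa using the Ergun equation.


dp = 8.6 mm = 0.0086 m
Viscous term = 150*0.0044*0.319*(1-0.43)^2 / (0.0086^2*0.43^3) = 11632.7
Inertial term = 1.75*41*0.319^2*(1-0.43) / (0.0086*0.43^3) = 6086.59
dP/L = 11632.7 + 6086.59 = 17719.3 Pa/m
dP = 17719.3 * 2.2 / 1000 = 38.98 kPa

38.98 kPa


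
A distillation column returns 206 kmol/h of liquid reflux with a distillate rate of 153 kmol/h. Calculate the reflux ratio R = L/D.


Reflux ratio definition: R = L / D (liquid returned / distillate withdrawn)
L = 206 kmol/h, D = 153 kmol/h
R = 206 / 153 = 1.346

1.346


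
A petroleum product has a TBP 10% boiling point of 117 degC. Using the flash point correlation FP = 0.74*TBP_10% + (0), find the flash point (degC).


FP = 0.74 * 117 + (0) = 86.58

86.58 degC


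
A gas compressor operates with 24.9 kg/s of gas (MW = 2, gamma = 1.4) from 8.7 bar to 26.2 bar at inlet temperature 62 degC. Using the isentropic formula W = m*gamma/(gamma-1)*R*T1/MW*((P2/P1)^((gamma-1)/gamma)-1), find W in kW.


Isentropic work: W = m*(gamma/(gamma-1))*(R*T1/MW)*((P2/P1)^((gamma-1)/gamma) - 1)
T1 = 62 + 273.15 = 335.15 K
Pressure ratio = 26.2 / 8.7 = 3.01149
Exponent = (1.4 - 1)/1.4 = 0.285714
(P2/P1)^exp - 1 = 3.01149^0.285714 - 1 = 0.370233
W = 24.9 * 1.4 / 0.4 * 8.314 * 335.15 / 2 * 0.370233 = 44950

44950 kW


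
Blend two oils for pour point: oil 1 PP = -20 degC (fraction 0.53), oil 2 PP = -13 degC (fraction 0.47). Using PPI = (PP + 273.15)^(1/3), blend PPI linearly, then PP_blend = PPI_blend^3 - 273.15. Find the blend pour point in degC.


PPI_1 = (-20 + 273.15)^(1/3) = 6.325953
PPI_2 = (-13 + 273.15)^(1/3) = 6.383731
PPI_blend = 0.53 * 6.325953 + 0.47 * 6.383731 = 6.353109
PP_blend = 6.353109^3 - 273.15 = 256.4241 - 273.15 = -16.73

-16.73 degC


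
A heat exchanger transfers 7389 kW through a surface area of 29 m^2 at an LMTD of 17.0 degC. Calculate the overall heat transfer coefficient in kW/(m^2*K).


From Q = U*A*LMTD, U = Q / (A * LMTD)
U = 7389 / (29 * 17.0) = 7389 / 493 = 14.99

14.99 kW/(m^2*K)


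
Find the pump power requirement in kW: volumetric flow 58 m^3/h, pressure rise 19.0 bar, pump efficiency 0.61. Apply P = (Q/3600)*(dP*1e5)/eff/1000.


Q = 58 / 3600 = 0.0161111 m^3/s
P = 0.0161111 * (19.0 * 1e5) / 0.61 / 1000 = 50.18

50.18 kW


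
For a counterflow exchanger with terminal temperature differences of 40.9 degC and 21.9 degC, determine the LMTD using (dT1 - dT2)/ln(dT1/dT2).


LMTD = (dT1 - dT2) / ln(dT1/dT2)
= (40.9 - 21.9) / ln(40.9 / 21.9) = 19 / 0.624643 = 30.42

30.42 degC


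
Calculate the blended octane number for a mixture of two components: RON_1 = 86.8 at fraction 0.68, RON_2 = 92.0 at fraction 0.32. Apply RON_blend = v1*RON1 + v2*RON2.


Linear blending: RON_blend = sum(vi * RONi)
Contribution 1: 0.68 * 86.8 = 59.024
Contribution 2: 0.32 * 92.0 = 29.44
RON_blend = 59.024 + 29.44 = 88.464

88.464


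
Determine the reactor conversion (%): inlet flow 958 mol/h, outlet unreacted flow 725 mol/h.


X = (F_in - F_out) / F_in * 100
Moles reacted = 958 - 725 = 233
X = 233 / 958 * 100
= 0.2432 * 100
= 24.32 %

24.32 %


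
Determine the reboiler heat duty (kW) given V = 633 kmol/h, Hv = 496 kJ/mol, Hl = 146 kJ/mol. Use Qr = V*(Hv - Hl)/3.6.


Qr = 633 * (496 - 146) / 3.6 = 633 * 350 / 3.6 = 61540

61540 kW


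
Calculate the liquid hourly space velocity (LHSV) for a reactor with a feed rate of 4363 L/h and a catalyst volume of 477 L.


LHSV = volumetric feed rate / catalyst volume
= 4363 L/h / 477 L
= 9.147 h^-1

9.147 h^-1


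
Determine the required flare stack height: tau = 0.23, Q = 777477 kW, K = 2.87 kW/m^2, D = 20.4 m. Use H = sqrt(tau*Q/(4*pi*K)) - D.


tau*Q/(4*pi*K) = 0.23 * 777477 / (4 * pi * 2.87) = 4958.2
sqrt(4958.2) = 70.4145
H = 70.4145 - 20.4 = 50.01

50.01 m


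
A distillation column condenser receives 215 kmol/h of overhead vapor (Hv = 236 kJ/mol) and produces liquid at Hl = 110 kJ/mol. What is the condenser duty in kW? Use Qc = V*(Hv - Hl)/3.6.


Qc = 215 * (236 - 110) / 3.6 = 215 * 126 / 3.6 = 7525

7525 kW


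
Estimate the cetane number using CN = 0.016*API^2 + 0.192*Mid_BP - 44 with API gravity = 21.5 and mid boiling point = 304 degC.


CN = 0.016 * 21.5^2 + 0.192 * 304 - 44
CN = 7.396 + 58.368 - 44 = 21.764

21.764


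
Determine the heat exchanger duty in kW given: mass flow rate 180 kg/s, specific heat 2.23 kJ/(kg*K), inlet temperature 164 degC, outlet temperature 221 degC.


Q = m_dot * cp * delta_T
delta_T = 221 - 164 = 57 K
Q = 180 * 2.23 * 57
= 401.4 * 57
= 22879.8 kW

22879.8 kW


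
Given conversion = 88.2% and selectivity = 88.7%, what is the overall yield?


Overall yield = conversion (%) * selectivity (%) / 100
Conversion = 88.2%, Selectivity = 88.7%
Y = 88.2 * 88.7 / 100
= 78.2334 %

78.2334 %


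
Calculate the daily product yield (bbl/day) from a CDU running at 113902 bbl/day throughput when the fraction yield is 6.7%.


Crude throughput = 113902 bbl/day
Fraction yield = 6.7%
yield = throughput * fraction / 100
yield = 113902 * 6.7 / 100 = 7631.434

7631.434 bbl/day
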